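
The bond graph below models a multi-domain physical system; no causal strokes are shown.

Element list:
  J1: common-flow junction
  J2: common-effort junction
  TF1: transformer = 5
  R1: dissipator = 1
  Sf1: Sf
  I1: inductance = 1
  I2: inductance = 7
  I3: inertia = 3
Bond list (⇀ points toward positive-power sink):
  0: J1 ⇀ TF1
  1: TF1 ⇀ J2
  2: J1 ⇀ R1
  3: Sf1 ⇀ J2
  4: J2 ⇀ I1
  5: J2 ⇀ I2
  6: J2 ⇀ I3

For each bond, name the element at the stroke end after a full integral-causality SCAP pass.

b3 stroke→Sf1  (Sf1: flow source, stroke at near end)
b4 stroke→I1  (I1: I, integral causality)
b5 stroke→I2  (prefer integral on I2)
b6 stroke→I3  (prefer integral on I3)
b1 stroke→J2  (closing 0-jn rule on J2)
b0 stroke→TF1  (TF1 one-in-one-out from 1)
b2 stroke→J1  (J1 flow already set via bond 0)

β0 stroke at TF1
β1 stroke at J2
β2 stroke at J1
β3 stroke at Sf1
β4 stroke at I1
β5 stroke at I2
β6 stroke at I3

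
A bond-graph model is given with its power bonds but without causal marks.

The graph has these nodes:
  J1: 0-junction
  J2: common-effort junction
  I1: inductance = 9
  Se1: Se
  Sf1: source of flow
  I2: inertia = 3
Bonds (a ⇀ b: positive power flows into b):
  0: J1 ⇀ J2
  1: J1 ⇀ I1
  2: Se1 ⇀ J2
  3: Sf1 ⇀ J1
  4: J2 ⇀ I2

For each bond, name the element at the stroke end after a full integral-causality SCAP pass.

b2 stroke at J2  (Se1: effort source, stroke at far end)
b3 stroke at Sf1  (source Sf1 imposes f)
b0 stroke at J1  (J2 effort already set via bond 2)
b4 stroke at I2  (J2: bond 2 brought effort, rest push out)
b1 stroke at I1  (0-jn J1 has e-setter on 0)

bond 0 |J1
bond 1 |I1
bond 2 |J2
bond 3 |Sf1
bond 4 |I2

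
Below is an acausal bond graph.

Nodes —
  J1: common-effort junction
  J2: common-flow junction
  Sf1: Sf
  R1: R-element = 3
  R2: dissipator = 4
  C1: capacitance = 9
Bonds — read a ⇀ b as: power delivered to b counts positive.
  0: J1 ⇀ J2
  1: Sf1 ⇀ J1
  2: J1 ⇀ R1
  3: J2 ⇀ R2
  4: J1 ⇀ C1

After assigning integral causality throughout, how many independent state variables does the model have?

bond 1 stroke at Sf1  (Sf1 (Sf) sets flow on bond)
bond 4 stroke at J1  (C1: C, integral causality)
bond 0 stroke at J2  (J1: bond 4 brought effort, rest push out)
bond 2 stroke at R1  (J1: bond 4 brought effort, rest push out)
bond 3 stroke at R2  (only one flow-in slot at J2)

1  (C1 all integral)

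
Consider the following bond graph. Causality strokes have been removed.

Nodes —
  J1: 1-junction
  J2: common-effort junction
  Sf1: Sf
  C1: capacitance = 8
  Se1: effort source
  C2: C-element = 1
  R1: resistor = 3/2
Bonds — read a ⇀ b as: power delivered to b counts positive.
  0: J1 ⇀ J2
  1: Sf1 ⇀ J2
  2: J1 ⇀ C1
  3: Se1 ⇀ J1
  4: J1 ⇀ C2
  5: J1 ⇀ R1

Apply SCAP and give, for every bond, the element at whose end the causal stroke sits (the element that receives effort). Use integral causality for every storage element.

β0 stroke→J2
β1 stroke→Sf1
β2 stroke→J1
β3 stroke→J1
β4 stroke→J1
β5 stroke→J1

β1 |Sf1  (source Sf1 imposes f)
β3 |J1  (source Se1 imposes e)
β0 |J2  (J2: last free bond brings effort in)
β2 |J1  (1-jn J1 has f-setter on 0)
β4 |J1  (J1: bond 0 brought flow, rest push out)
β5 |J1  (J1: bond 0 brought flow, rest push out)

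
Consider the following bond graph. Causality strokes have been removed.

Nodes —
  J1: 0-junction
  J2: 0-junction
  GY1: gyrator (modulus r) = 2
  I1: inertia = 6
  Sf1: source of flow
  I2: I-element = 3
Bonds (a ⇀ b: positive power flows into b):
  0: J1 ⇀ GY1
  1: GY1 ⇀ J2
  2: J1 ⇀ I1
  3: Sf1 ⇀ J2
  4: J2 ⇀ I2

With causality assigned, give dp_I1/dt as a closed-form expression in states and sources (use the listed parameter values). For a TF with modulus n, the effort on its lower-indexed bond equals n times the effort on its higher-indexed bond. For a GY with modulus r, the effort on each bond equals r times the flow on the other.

β3 |Sf1  (Sf1: flow source, stroke at near end)
β2 |I1  (I1 integral (f out))
β0 |J1  (J1: last free bond brings effort in)
β1 |J2  (through GY1, causality inverts; strokes same side of GY1)
β4 |I2  (J2 effort already set via bond 1)

dp_I1/dt = -2*F_Sf1 + 2*p_I2/3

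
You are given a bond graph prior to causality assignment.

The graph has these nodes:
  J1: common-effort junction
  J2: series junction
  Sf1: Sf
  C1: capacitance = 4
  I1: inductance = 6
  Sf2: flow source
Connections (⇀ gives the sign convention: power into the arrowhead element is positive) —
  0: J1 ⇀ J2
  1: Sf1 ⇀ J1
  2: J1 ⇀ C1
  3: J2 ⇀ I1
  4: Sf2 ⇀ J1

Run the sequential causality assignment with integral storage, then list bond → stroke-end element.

#1 stroke at Sf1  (source Sf1 imposes f)
#4 stroke at Sf2  (Sf2 fixes flow; stroke at Sf2)
#2 stroke at J1  (prefer integral on C1)
#0 stroke at J2  (J1: bond 2 brought effort, rest push out)
#3 stroke at I1  (J2 needs exactly one f-in)

#0 |J2
#1 |Sf1
#2 |J1
#3 |I1
#4 |Sf2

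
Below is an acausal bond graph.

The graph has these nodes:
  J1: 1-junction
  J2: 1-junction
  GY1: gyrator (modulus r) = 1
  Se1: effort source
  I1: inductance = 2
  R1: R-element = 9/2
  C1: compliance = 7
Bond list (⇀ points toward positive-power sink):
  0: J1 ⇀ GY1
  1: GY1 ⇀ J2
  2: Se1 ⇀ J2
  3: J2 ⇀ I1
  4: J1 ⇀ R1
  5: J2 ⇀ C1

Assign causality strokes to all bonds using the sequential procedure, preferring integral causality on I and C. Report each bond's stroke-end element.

β0 |J1
β1 |J2
β2 |J2
β3 |I1
β4 |R1
β5 |J2

b2 stroke at J2  (Se1: effort source, stroke at far end)
b3 stroke at I1  (prefer integral on I1)
b1 stroke at J2  (J2 flow already set via bond 3)
b5 stroke at J2  (common-f at J2 fixed by 3)
b0 stroke at J1  (GY1: gyrator matches bond 1)
b4 stroke at R1  (J1: last free bond brings flow in)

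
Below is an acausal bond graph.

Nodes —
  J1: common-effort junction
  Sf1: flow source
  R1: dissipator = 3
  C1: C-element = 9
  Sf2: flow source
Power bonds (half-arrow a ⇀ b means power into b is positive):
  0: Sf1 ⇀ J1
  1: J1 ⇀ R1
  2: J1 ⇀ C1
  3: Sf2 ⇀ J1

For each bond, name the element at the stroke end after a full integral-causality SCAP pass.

bond 0 |Sf1
bond 1 |R1
bond 2 |J1
bond 3 |Sf2

bond 0 →Sf1  (Sf1 fixes flow; stroke at Sf1)
bond 3 →Sf2  (Sf2 fixes flow; stroke at Sf2)
bond 2 →J1  (C1: C, integral causality)
bond 1 →R1  (J1 effort already set via bond 2)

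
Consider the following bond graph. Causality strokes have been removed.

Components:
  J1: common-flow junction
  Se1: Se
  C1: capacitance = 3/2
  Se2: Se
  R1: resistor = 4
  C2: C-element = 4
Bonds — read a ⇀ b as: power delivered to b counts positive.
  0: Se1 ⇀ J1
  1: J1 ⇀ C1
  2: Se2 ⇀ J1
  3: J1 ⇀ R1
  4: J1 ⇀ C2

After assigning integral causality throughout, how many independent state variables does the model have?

b0 →J1  (source Se1 imposes e)
b2 →J1  (Se2: effort source, stroke at far end)
b1 →J1  (C1: C, integral causality)
b4 →J1  (C2: C, integral causality)
b3 →R1  (only one flow-in slot at J1)

2  (C1, C2 all integral)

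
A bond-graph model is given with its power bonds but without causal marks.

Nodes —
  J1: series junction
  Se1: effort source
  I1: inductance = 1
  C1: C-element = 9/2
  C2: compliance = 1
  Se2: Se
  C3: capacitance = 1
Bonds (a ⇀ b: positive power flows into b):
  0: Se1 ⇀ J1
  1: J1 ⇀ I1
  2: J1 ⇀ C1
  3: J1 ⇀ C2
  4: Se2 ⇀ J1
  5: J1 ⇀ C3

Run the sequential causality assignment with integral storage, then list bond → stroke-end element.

β0 stroke at J1
β1 stroke at I1
β2 stroke at J1
β3 stroke at J1
β4 stroke at J1
β5 stroke at J1

bond 0 stroke at J1  (Se1: effort source, stroke at far end)
bond 4 stroke at J1  (Se2: effort source, stroke at far end)
bond 1 stroke at I1  (I1 integral (f out))
bond 2 stroke at J1  (common-f at J1 fixed by 1)
bond 3 stroke at J1  (J1 flow already set via bond 1)
bond 5 stroke at J1  (J1 flow already set via bond 1)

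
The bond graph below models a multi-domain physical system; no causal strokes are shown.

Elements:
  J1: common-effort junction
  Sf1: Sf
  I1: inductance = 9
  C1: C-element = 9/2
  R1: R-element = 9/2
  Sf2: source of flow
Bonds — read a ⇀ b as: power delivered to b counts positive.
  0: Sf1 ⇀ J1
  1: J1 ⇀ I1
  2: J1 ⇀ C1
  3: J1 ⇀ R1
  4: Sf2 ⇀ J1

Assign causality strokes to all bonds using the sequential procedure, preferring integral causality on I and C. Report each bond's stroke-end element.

b0 →Sf1
b1 →I1
b2 →J1
b3 →R1
b4 →Sf2

#0 stroke at Sf1  (Sf1: flow source, stroke at near end)
#4 stroke at Sf2  (Sf2: flow source, stroke at near end)
#1 stroke at I1  (prefer integral on I1)
#2 stroke at J1  (C1: C, integral causality)
#3 stroke at R1  (J1: bond 2 brought effort, rest push out)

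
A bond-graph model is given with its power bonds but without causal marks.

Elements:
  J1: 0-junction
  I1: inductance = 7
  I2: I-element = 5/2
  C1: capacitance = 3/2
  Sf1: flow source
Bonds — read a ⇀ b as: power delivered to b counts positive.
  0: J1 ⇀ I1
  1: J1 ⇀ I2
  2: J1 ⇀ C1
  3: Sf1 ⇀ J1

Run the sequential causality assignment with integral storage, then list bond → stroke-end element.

#0 stroke at I1
#1 stroke at I2
#2 stroke at J1
#3 stroke at Sf1

#3 stroke→Sf1  (Sf1: flow source, stroke at near end)
#0 stroke→I1  (I1 outputs flow p/I1)
#1 stroke→I2  (prefer integral on I2)
#2 stroke→J1  (J1: last free bond brings effort in)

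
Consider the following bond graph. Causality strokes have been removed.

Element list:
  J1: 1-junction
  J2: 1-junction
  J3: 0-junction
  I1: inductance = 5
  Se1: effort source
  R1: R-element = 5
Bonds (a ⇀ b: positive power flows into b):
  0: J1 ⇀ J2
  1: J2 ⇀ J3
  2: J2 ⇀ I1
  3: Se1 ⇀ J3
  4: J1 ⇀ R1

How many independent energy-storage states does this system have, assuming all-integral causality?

1  (I1 all integral)

#3 stroke→J3  (Se1 fixes effort; stroke away)
#1 stroke→J2  (J3 effort already set via bond 3)
#2 stroke→I1  (I1 outputs flow p/I1)
#0 stroke→J2  (1-jn J2 has f-setter on 2)
#4 stroke→J1  (J1: bond 0 brought flow, rest push out)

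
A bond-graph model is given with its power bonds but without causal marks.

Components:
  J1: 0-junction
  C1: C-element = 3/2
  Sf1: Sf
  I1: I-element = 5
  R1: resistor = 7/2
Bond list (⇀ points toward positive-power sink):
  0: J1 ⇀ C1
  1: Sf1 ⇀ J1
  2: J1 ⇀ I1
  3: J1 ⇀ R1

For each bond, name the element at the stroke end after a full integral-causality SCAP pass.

#1 |Sf1  (Sf1: flow source, stroke at near end)
#0 |J1  (C1 integral (e out))
#2 |I1  (J1 effort already set via bond 0)
#3 |R1  (J1: bond 0 brought effort, rest push out)

b0 →J1
b1 →Sf1
b2 →I1
b3 →R1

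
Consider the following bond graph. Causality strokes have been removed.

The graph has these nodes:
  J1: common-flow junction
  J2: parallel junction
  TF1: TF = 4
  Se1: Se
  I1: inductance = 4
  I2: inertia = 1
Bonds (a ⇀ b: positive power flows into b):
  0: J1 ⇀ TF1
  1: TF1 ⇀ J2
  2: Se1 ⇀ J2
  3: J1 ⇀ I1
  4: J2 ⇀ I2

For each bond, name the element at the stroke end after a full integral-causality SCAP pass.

bond 2 stroke at J2  (Se1: effort source, stroke at far end)
bond 1 stroke at TF1  (J2 effort already set via bond 2)
bond 4 stroke at I2  (common-e at J2 fixed by 2)
bond 0 stroke at J1  (TF1 one-in-one-out from 1)
bond 3 stroke at I1  (only one flow-in slot at J1)

bond 0 |J1
bond 1 |TF1
bond 2 |J2
bond 3 |I1
bond 4 |I2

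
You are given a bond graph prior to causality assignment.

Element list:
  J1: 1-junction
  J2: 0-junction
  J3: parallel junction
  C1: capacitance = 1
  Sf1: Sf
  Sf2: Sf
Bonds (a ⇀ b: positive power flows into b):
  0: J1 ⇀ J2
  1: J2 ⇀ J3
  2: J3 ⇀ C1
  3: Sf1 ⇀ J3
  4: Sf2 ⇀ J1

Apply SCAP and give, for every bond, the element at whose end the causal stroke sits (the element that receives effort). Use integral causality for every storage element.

#3 stroke at Sf1  (Sf1 fixes flow; stroke at Sf1)
#4 stroke at Sf2  (Sf2 (Sf) sets flow on bond)
#0 stroke at J1  (J1 flow already set via bond 4)
#1 stroke at J2  (only one effort-in slot at J2)
#2 stroke at J3  (J3: last free bond brings effort in)

bond 0 →J1
bond 1 →J2
bond 2 →J3
bond 3 →Sf1
bond 4 →Sf2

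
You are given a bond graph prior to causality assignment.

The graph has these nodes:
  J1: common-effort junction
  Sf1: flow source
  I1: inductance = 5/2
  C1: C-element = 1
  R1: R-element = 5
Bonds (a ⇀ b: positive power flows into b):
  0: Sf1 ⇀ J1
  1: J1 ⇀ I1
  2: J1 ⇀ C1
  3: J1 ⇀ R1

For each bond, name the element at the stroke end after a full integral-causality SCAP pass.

β0 stroke at Sf1
β1 stroke at I1
β2 stroke at J1
β3 stroke at R1

b0 stroke at Sf1  (Sf1: flow source, stroke at near end)
b1 stroke at I1  (prefer integral on I1)
b2 stroke at J1  (prefer integral on C1)
b3 stroke at R1  (0-jn J1 has e-setter on 2)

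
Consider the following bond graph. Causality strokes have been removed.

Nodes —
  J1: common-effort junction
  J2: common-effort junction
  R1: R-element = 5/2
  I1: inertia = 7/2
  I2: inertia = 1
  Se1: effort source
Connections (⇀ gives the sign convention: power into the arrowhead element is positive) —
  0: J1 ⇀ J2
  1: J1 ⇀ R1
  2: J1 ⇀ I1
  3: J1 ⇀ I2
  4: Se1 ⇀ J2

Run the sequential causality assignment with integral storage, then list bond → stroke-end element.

#4 stroke at J2  (source Se1 imposes e)
#0 stroke at J1  (J2: bond 4 brought effort, rest push out)
#1 stroke at R1  (0-jn J1 has e-setter on 0)
#2 stroke at I1  (J1: bond 0 brought effort, rest push out)
#3 stroke at I2  (J1: bond 0 brought effort, rest push out)

#0 →J1
#1 →R1
#2 →I1
#3 →I2
#4 →J2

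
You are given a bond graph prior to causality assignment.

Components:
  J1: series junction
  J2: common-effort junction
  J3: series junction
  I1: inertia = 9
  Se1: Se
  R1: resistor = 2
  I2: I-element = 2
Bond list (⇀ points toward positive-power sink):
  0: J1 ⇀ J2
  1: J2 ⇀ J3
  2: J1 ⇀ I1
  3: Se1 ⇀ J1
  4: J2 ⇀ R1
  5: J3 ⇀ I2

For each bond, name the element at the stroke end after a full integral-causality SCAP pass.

b3 stroke→J1  (source Se1 imposes e)
b2 stroke→I1  (prefer integral on I1)
b0 stroke→J1  (J1: bond 2 brought flow, rest push out)
b5 stroke→I2  (I2 outputs flow p/I2)
b1 stroke→J3  (J3 flow already set via bond 5)
b4 stroke→J2  (only one effort-in slot at J2)

#0 stroke at J1
#1 stroke at J3
#2 stroke at I1
#3 stroke at J1
#4 stroke at J2
#5 stroke at I2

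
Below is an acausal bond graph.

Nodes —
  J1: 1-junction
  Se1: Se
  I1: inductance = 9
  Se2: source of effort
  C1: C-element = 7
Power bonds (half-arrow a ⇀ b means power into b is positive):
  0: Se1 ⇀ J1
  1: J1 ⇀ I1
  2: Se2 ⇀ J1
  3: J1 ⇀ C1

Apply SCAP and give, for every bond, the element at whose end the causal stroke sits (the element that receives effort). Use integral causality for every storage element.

#0 |J1
#1 |I1
#2 |J1
#3 |J1

b0 stroke→J1  (Se1: effort source, stroke at far end)
b2 stroke→J1  (Se2 (Se) sets effort on bond)
b1 stroke→I1  (prefer integral on I1)
b3 stroke→J1  (J1: bond 1 brought flow, rest push out)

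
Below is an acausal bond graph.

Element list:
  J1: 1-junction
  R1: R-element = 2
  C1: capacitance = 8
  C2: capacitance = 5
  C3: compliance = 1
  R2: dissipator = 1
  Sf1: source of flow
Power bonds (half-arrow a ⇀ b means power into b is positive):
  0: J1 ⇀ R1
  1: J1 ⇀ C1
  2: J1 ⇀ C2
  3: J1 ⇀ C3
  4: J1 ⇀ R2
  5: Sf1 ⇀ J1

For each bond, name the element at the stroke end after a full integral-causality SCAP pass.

β0 stroke at J1
β1 stroke at J1
β2 stroke at J1
β3 stroke at J1
β4 stroke at J1
β5 stroke at Sf1

bond 5 stroke at Sf1  (Sf1 (Sf) sets flow on bond)
bond 0 stroke at J1  (1-jn J1 has f-setter on 5)
bond 1 stroke at J1  (J1: bond 5 brought flow, rest push out)
bond 2 stroke at J1  (common-f at J1 fixed by 5)
bond 3 stroke at J1  (1-jn J1 has f-setter on 5)
bond 4 stroke at J1  (J1: bond 5 brought flow, rest push out)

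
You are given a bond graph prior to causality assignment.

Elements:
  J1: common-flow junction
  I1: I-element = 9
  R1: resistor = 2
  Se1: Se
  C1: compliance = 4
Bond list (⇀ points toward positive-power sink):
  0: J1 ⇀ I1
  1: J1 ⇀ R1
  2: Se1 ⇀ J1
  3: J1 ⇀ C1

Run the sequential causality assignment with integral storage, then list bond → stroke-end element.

β0 stroke→I1
β1 stroke→J1
β2 stroke→J1
β3 stroke→J1

#2 stroke→J1  (Se1 (Se) sets effort on bond)
#0 stroke→I1  (I1: I, integral causality)
#1 stroke→J1  (J1 flow already set via bond 0)
#3 stroke→J1  (J1 flow already set via bond 0)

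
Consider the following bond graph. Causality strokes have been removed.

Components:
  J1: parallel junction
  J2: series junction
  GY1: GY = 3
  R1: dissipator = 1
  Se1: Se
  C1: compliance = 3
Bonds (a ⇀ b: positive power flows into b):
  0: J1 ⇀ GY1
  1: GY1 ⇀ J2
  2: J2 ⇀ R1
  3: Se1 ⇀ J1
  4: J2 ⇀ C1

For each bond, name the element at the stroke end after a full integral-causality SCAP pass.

#0 →GY1
#1 →GY1
#2 →J2
#3 →J1
#4 →J2

β3 stroke→J1  (Se1 (Se) sets effort on bond)
β0 stroke→GY1  (common-e at J1 fixed by 3)
β1 stroke→GY1  (GY1 both-in/both-out from 0)
β2 stroke→J2  (1-jn J2 has f-setter on 1)
β4 stroke→J2  (1-jn J2 has f-setter on 1)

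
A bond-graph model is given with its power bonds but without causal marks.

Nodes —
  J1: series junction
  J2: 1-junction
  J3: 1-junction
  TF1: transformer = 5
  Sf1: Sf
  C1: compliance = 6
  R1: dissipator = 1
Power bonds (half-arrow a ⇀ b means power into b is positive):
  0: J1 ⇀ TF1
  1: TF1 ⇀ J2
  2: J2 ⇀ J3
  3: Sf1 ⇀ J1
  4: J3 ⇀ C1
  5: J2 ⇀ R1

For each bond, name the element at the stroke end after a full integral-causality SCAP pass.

bond 3 |Sf1  (Sf1 (Sf) sets flow on bond)
bond 0 |J1  (common-f at J1 fixed by 3)
bond 1 |TF1  (through TF1, causality passes straight; one stroke at TF1)
bond 2 |J2  (1-jn J2 has f-setter on 1)
bond 5 |J2  (1-jn J2 has f-setter on 1)
bond 4 |J3  (J3: bond 2 brought flow, rest push out)

b0 stroke at J1
b1 stroke at TF1
b2 stroke at J2
b3 stroke at Sf1
b4 stroke at J3
b5 stroke at J2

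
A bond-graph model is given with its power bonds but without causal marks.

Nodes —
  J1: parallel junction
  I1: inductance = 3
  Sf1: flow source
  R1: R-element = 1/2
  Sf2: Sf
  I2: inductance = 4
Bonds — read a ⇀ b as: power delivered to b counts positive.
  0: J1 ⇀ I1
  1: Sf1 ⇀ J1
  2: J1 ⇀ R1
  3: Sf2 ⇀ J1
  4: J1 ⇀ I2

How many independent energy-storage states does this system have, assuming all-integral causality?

2  (I1, I2 all integral)

#1 stroke→Sf1  (Sf1: flow source, stroke at near end)
#3 stroke→Sf2  (Sf2 (Sf) sets flow on bond)
#0 stroke→I1  (I1 outputs flow p/I1)
#4 stroke→I2  (prefer integral on I2)
#2 stroke→J1  (J1 needs exactly one e-in)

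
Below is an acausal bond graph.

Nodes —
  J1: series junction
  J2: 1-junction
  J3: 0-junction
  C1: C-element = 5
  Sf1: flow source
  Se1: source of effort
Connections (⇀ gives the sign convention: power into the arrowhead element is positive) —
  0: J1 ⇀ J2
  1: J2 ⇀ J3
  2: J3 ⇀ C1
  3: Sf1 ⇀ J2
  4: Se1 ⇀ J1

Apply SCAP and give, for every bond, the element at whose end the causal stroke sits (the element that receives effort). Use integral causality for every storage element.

b0 |J2
b1 |J2
b2 |J3
b3 |Sf1
b4 |J1

#3 stroke→Sf1  (source Sf1 imposes f)
#4 stroke→J1  (Se1 fixes effort; stroke away)
#0 stroke→J2  (J1 needs exactly one f-in)
#1 stroke→J2  (common-f at J2 fixed by 3)
#2 stroke→J3  (closing 0-jn rule on J3)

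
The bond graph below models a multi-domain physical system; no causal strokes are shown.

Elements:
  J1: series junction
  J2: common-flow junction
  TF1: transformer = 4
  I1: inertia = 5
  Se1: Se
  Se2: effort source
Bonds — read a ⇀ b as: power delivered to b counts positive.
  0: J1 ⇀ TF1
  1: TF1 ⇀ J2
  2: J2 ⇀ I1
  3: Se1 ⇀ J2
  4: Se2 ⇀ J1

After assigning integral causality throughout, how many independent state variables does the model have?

β3 |J2  (Se1 fixes effort; stroke away)
β4 |J1  (Se2: effort source, stroke at far end)
β0 |TF1  (closing 1-jn rule on J1)
β1 |J2  (through TF1, causality passes straight; one stroke at TF1)
β2 |I1  (J2 needs exactly one f-in)

1  (I1 all integral)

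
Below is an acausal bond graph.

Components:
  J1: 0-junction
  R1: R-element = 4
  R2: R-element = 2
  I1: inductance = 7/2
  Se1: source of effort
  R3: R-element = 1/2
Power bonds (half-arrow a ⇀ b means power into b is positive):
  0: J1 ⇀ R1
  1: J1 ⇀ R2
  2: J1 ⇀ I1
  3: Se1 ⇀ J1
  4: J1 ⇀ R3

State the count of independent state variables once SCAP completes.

#3 →J1  (Se1: effort source, stroke at far end)
#0 →R1  (J1 effort already set via bond 3)
#1 →R2  (J1 effort already set via bond 3)
#2 →I1  (common-e at J1 fixed by 3)
#4 →R3  (common-e at J1 fixed by 3)

1  (I1 all integral)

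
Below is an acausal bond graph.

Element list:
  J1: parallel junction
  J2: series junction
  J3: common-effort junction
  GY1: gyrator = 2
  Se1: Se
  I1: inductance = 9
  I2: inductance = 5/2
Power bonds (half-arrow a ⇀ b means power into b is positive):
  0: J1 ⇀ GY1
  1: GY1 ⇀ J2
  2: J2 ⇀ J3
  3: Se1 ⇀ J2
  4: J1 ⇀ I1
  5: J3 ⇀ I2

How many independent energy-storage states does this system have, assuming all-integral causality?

2  (I1, I2 all integral)

β3 stroke at J2  (Se1 fixes effort; stroke away)
β4 stroke at I1  (prefer integral on I1)
β0 stroke at J1  (J1 needs exactly one e-in)
β1 stroke at J2  (GY1: gyrator matches bond 0)
β2 stroke at J3  (J2 needs exactly one f-in)
β5 stroke at I2  (J3: bond 2 brought effort, rest push out)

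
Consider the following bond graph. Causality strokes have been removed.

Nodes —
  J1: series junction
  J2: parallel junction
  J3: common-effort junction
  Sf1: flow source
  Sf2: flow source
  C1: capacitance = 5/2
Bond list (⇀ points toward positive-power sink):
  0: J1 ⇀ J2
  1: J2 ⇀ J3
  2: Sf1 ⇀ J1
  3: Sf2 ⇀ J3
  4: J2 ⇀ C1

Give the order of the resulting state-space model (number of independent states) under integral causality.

1  (C1 all integral)

bond 2 |Sf1  (source Sf1 imposes f)
bond 3 |Sf2  (Sf2: flow source, stroke at near end)
bond 0 |J1  (1-jn J1 has f-setter on 2)
bond 1 |J3  (J3 needs exactly one e-in)
bond 4 |J2  (J2: last free bond brings effort in)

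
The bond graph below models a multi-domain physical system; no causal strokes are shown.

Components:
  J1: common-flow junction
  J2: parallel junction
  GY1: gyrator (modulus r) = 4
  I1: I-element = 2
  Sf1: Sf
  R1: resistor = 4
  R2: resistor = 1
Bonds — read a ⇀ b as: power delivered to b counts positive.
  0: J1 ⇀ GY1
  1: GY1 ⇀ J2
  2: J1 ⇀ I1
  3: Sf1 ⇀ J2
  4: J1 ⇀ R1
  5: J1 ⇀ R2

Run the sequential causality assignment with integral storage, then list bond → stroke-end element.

b3 →Sf1  (source Sf1 imposes f)
b1 →J2  (J2: last free bond brings effort in)
b0 →J1  (GY1 both-in/both-out from 1)
b2 →I1  (prefer integral on I1)
b4 →J1  (common-f at J1 fixed by 2)
b5 →J1  (common-f at J1 fixed by 2)

#0 →J1
#1 →J2
#2 →I1
#3 →Sf1
#4 →J1
#5 →J1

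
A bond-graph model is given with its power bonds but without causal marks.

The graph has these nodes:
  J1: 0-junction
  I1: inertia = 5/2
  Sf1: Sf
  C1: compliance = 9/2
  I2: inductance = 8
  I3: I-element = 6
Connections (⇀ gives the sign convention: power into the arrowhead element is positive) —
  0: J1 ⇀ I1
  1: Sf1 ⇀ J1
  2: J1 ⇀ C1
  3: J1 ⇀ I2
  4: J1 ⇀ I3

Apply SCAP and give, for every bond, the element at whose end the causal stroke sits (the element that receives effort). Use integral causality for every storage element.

#1 →Sf1  (Sf1 fixes flow; stroke at Sf1)
#0 →I1  (I1 outputs flow p/I1)
#2 →J1  (prefer integral on C1)
#3 →I2  (common-e at J1 fixed by 2)
#4 →I3  (J1 effort already set via bond 2)

bond 0 stroke→I1
bond 1 stroke→Sf1
bond 2 stroke→J1
bond 3 stroke→I2
bond 4 stroke→I3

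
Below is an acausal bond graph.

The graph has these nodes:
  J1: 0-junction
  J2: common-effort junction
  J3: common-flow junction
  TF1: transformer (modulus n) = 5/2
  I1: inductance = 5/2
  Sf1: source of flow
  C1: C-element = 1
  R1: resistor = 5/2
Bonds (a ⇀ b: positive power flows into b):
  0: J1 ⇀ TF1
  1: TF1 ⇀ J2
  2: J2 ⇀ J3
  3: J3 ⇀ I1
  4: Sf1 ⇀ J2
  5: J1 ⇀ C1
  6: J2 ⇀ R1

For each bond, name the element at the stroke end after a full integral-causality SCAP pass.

bond 4 stroke→Sf1  (Sf1: flow source, stroke at near end)
bond 3 stroke→I1  (I1 outputs flow p/I1)
bond 2 stroke→J3  (common-f at J3 fixed by 3)
bond 5 stroke→J1  (C1: C, integral causality)
bond 0 stroke→TF1  (J1 effort already set via bond 5)
bond 1 stroke→J2  (TF1 one-in-one-out from 0)
bond 6 stroke→R1  (J2: bond 1 brought effort, rest push out)

#0 →TF1
#1 →J2
#2 →J3
#3 →I1
#4 →Sf1
#5 →J1
#6 →R1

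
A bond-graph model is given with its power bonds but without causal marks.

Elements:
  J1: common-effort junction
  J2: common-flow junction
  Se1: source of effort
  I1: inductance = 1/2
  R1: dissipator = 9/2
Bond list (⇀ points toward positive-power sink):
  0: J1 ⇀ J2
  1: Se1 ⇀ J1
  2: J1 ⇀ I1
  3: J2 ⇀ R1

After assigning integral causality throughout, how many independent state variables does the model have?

b1 stroke→J1  (Se1 fixes effort; stroke away)
b0 stroke→J2  (J1: bond 1 brought effort, rest push out)
b2 stroke→I1  (J1: bond 1 brought effort, rest push out)
b3 stroke→R1  (closing 1-jn rule on J2)

1  (I1 all integral)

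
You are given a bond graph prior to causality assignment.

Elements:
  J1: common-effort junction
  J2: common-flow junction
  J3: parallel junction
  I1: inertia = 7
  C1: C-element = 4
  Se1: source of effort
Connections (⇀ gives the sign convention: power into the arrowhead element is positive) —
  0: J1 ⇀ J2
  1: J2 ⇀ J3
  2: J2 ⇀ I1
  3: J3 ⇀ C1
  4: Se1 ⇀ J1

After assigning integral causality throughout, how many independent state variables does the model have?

bond 4 →J1  (Se1 (Se) sets effort on bond)
bond 0 →J2  (J1 effort already set via bond 4)
bond 2 →I1  (I1 integral (f out))
bond 1 →J2  (J2: bond 2 brought flow, rest push out)
bond 3 →J3  (J3: last free bond brings effort in)

2  (C1, I1 all integral)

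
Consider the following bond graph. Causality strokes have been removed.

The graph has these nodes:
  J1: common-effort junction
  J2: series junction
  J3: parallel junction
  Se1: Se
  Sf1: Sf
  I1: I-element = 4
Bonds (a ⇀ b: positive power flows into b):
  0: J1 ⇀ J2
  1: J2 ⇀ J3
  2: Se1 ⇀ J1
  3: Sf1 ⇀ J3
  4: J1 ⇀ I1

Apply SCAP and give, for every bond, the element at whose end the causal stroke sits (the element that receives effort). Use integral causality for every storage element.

bond 2 stroke at J1  (Se1 fixes effort; stroke away)
bond 3 stroke at Sf1  (Sf1 fixes flow; stroke at Sf1)
bond 0 stroke at J2  (J1 effort already set via bond 2)
bond 4 stroke at I1  (common-e at J1 fixed by 2)
bond 1 stroke at J3  (only one flow-in slot at J2)

β0 →J2
β1 →J3
β2 →J1
β3 →Sf1
β4 →I1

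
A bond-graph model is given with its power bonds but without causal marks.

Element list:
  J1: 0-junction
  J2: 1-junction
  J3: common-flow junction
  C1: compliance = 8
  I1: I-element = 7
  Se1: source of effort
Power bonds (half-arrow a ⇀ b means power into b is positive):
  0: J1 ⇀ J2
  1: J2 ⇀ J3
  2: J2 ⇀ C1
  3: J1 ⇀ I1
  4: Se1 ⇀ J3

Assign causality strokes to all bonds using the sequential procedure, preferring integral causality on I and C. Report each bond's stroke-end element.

#4 →J3  (Se1 fixes effort; stroke away)
#1 →J2  (only one flow-in slot at J3)
#2 →J2  (C1: C, integral causality)
#0 →J1  (only one flow-in slot at J2)
#3 →I1  (J1 effort already set via bond 0)

b0 →J1
b1 →J2
b2 →J2
b3 →I1
b4 →J3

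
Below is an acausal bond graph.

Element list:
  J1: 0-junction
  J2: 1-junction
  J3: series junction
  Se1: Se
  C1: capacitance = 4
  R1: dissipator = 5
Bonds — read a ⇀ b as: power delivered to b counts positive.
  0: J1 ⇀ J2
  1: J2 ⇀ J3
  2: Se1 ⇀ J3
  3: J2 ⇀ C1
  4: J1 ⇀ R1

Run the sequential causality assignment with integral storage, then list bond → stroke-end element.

b2 →J3  (source Se1 imposes e)
b1 →J2  (closing 1-jn rule on J3)
b3 →J2  (prefer integral on C1)
b0 →J1  (J2 needs exactly one f-in)
b4 →R1  (J1 effort already set via bond 0)

β0 |J1
β1 |J2
β2 |J3
β3 |J2
β4 |R1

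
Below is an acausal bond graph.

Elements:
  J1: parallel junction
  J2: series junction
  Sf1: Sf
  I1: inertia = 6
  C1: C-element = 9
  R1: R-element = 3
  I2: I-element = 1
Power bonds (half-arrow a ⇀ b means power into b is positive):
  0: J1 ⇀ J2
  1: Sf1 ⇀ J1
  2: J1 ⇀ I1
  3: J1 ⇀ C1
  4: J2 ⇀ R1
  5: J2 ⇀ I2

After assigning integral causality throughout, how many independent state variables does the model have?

3  (C1, I1, I2 all integral)

bond 1 stroke at Sf1  (Sf1 (Sf) sets flow on bond)
bond 2 stroke at I1  (prefer integral on I1)
bond 3 stroke at J1  (C1 outputs effort q/C1)
bond 0 stroke at J2  (J1 effort already set via bond 3)
bond 5 stroke at I2  (I2 integral (f out))
bond 4 stroke at J2  (1-jn J2 has f-setter on 5)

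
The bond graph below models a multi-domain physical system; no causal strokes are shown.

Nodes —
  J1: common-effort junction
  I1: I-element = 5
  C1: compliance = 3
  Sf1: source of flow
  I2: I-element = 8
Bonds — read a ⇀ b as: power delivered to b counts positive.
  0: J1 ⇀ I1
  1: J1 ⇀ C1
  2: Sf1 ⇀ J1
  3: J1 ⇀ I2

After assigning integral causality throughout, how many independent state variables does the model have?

b2 →Sf1  (Sf1 fixes flow; stroke at Sf1)
b0 →I1  (I1 outputs flow p/I1)
b1 →J1  (C1: C, integral causality)
b3 →I2  (J1: bond 1 brought effort, rest push out)

3  (C1, I1, I2 all integral)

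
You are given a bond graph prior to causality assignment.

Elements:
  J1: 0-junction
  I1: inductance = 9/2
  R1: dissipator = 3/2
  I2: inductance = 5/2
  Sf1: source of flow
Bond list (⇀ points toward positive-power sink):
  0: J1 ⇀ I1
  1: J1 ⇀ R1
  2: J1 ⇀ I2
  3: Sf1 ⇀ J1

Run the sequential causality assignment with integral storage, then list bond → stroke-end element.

bond 3 |Sf1  (Sf1 fixes flow; stroke at Sf1)
bond 0 |I1  (prefer integral on I1)
bond 2 |I2  (prefer integral on I2)
bond 1 |J1  (only one effort-in slot at J1)

b0 →I1
b1 →J1
b2 →I2
b3 →Sf1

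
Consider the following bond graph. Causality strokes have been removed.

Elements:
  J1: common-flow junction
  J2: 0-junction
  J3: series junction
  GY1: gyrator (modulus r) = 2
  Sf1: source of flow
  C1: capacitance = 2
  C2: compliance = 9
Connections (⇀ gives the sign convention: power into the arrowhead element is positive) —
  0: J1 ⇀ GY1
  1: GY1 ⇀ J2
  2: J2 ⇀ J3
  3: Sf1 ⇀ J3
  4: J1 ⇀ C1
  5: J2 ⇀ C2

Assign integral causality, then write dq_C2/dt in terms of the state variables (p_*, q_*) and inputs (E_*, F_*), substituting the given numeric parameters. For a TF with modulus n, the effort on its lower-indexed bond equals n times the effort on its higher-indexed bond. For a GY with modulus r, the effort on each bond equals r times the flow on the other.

bond 3 stroke→Sf1  (Sf1: flow source, stroke at near end)
bond 2 stroke→J3  (common-f at J3 fixed by 3)
bond 4 stroke→J1  (C1 integral (e out))
bond 0 stroke→GY1  (J1 needs exactly one f-in)
bond 1 stroke→GY1  (GY1 both-in/both-out from 0)
bond 5 stroke→J2  (only one effort-in slot at J2)

dq_C2/dt = -F_Sf1 - q_C1/4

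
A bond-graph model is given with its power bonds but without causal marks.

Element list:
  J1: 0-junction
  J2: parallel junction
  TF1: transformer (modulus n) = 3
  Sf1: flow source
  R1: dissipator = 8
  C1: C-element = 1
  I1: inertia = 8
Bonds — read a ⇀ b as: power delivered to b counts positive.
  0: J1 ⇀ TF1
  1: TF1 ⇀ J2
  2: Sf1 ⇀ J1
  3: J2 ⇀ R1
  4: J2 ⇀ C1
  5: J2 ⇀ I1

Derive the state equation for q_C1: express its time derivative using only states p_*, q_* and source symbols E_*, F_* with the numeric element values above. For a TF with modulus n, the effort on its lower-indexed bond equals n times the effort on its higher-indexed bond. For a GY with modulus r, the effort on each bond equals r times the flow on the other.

dq_C1/dt = 3*F_Sf1 - p_I1/8 - q_C1/8

β2 stroke at Sf1  (Sf1 fixes flow; stroke at Sf1)
β0 stroke at J1  (closing 0-jn rule on J1)
β1 stroke at TF1  (through TF1, causality passes straight; one stroke at TF1)
β4 stroke at J2  (C1 outputs effort q/C1)
β3 stroke at R1  (0-jn J2 has e-setter on 4)
β5 stroke at I1  (common-e at J2 fixed by 4)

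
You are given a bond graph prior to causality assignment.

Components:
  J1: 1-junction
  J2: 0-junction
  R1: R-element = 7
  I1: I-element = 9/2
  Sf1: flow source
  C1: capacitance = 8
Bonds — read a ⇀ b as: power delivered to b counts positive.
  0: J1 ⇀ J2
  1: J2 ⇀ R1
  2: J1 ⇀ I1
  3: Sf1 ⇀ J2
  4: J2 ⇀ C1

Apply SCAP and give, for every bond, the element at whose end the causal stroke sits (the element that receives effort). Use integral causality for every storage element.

#3 |Sf1  (Sf1: flow source, stroke at near end)
#2 |I1  (prefer integral on I1)
#0 |J1  (J1 flow already set via bond 2)
#4 |J2  (prefer integral on C1)
#1 |R1  (0-jn J2 has e-setter on 4)

β0 →J1
β1 →R1
β2 →I1
β3 →Sf1
β4 →J2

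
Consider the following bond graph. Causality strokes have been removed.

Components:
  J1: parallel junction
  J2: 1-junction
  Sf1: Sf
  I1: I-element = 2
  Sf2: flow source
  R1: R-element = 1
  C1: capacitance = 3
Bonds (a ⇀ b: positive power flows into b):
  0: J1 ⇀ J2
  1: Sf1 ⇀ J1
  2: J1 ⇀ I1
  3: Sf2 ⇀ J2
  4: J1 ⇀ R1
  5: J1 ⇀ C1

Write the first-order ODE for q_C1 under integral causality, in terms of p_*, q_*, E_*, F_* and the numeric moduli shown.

b1 stroke→Sf1  (Sf1: flow source, stroke at near end)
b3 stroke→Sf2  (Sf2 (Sf) sets flow on bond)
b0 stroke→J2  (J2: bond 3 brought flow, rest push out)
b2 stroke→I1  (I1 integral (f out))
b5 stroke→J1  (C1: C, integral causality)
b4 stroke→R1  (common-e at J1 fixed by 5)

dq_C1/dt = F_Sf1 - F_Sf2 - p_I1/2 - q_C1/3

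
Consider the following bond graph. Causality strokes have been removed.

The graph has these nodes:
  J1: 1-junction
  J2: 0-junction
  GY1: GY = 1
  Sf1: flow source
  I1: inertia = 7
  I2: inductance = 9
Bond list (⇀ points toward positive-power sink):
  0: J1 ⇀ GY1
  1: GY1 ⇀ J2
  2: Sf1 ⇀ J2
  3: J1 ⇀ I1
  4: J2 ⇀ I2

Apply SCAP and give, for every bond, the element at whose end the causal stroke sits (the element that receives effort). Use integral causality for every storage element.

β2 stroke→Sf1  (Sf1 (Sf) sets flow on bond)
β3 stroke→I1  (prefer integral on I1)
β0 stroke→J1  (J1: bond 3 brought flow, rest push out)
β1 stroke→J2  (GY1: gyrator matches bond 0)
β4 stroke→I2  (J2 effort already set via bond 1)

bond 0 stroke→J1
bond 1 stroke→J2
bond 2 stroke→Sf1
bond 3 stroke→I1
bond 4 stroke→I2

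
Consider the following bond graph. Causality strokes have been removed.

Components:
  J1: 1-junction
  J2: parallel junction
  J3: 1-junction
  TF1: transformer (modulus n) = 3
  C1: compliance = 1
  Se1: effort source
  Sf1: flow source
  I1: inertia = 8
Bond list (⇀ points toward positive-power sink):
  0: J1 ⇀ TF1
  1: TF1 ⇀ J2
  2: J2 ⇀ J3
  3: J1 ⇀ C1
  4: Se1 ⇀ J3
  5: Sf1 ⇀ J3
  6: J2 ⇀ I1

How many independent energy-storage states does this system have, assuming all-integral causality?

β4 |J3  (Se1 fixes effort; stroke away)
β5 |Sf1  (source Sf1 imposes f)
β2 |J3  (common-f at J3 fixed by 5)
β3 |J1  (prefer integral on C1)
β0 |TF1  (only one flow-in slot at J1)
β1 |J2  (TF1: transformer flips bond 0)
β6 |I1  (common-e at J2 fixed by 1)

2  (C1, I1 all integral)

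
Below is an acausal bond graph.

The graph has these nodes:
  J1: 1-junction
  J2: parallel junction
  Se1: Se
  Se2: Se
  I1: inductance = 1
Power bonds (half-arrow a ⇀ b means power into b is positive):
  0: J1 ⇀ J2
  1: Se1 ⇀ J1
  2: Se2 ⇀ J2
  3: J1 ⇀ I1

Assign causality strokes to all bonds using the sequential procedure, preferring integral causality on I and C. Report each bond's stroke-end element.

b1 stroke at J1  (Se1 (Se) sets effort on bond)
b2 stroke at J2  (Se2 (Se) sets effort on bond)
b0 stroke at J1  (J2: bond 2 brought effort, rest push out)
b3 stroke at I1  (J1 needs exactly one f-in)

bond 0 |J1
bond 1 |J1
bond 2 |J2
bond 3 |I1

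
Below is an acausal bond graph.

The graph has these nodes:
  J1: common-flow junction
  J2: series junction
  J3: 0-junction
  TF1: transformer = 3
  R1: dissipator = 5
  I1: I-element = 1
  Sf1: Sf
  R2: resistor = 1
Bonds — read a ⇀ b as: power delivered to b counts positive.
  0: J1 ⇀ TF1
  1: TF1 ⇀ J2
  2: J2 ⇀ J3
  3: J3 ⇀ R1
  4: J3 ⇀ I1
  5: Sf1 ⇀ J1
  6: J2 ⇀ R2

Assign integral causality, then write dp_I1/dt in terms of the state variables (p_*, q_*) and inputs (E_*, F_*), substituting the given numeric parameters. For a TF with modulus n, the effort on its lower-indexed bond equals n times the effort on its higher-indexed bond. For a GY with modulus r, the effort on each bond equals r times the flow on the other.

bond 5 stroke at Sf1  (Sf1 fixes flow; stroke at Sf1)
bond 0 stroke at J1  (1-jn J1 has f-setter on 5)
bond 1 stroke at TF1  (TF1: transformer flips bond 0)
bond 2 stroke at J2  (common-f at J2 fixed by 1)
bond 6 stroke at J2  (1-jn J2 has f-setter on 1)
bond 4 stroke at I1  (I1 outputs flow p/I1)
bond 3 stroke at J3  (J3 needs exactly one e-in)

dp_I1/dt = 15*F_Sf1 - 5*p_I1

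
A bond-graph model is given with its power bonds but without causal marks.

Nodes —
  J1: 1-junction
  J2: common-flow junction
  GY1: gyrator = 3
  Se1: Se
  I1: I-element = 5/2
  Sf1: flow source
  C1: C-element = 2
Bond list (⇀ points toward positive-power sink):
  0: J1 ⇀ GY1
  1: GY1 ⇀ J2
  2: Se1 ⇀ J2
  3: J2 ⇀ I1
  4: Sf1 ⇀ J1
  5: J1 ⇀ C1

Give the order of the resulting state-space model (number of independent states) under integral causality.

2  (C1, I1 all integral)

bond 2 stroke at J2  (source Se1 imposes e)
bond 4 stroke at Sf1  (Sf1: flow source, stroke at near end)
bond 0 stroke at J1  (common-f at J1 fixed by 4)
bond 5 stroke at J1  (common-f at J1 fixed by 4)
bond 1 stroke at J2  (GY1: gyrator matches bond 0)
bond 3 stroke at I1  (J2: last free bond brings flow in)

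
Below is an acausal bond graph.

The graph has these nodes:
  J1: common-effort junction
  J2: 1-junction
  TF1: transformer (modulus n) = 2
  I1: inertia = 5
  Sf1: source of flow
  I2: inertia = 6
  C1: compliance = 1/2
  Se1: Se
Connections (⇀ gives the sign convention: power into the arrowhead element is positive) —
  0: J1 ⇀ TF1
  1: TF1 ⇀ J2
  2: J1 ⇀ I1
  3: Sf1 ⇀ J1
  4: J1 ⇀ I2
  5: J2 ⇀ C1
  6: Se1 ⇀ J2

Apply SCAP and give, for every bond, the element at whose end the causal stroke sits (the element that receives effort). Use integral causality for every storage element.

b0 →J1
b1 →TF1
b2 →I1
b3 →Sf1
b4 →I2
b5 →J2
b6 →J2

#3 stroke→Sf1  (source Sf1 imposes f)
#6 stroke→J2  (Se1 fixes effort; stroke away)
#2 stroke→I1  (I1 outputs flow p/I1)
#4 stroke→I2  (I2: I, integral causality)
#0 stroke→J1  (only one effort-in slot at J1)
#1 stroke→TF1  (TF1 one-in-one-out from 0)
#5 stroke→J2  (J2 flow already set via bond 1)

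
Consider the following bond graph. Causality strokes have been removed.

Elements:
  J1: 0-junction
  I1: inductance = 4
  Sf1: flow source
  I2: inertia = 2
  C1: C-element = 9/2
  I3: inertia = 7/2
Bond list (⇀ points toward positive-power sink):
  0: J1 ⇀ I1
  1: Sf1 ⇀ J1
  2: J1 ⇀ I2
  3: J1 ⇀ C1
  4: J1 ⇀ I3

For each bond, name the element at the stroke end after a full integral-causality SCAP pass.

bond 1 |Sf1  (Sf1 fixes flow; stroke at Sf1)
bond 0 |I1  (I1 outputs flow p/I1)
bond 2 |I2  (I2: I, integral causality)
bond 3 |J1  (C1 integral (e out))
bond 4 |I3  (J1: bond 3 brought effort, rest push out)

β0 stroke at I1
β1 stroke at Sf1
β2 stroke at I2
β3 stroke at J1
β4 stroke at I3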